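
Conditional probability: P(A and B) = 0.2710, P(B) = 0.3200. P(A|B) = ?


P(A|B) = 0.2710/0.3200 = 0.8469

P(A|B) = 0.8469


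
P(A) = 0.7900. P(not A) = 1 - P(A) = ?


P(not A) = 1 - 0.7900 = 0.2100

P(not A) = 0.2100


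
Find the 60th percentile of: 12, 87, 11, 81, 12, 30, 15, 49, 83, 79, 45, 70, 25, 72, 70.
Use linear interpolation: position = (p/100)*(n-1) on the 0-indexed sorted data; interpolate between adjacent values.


Sorted: 11, 12, 12, 15, 25, 30, 45, 49, 70, 70, 72, 79, 81, 83, 87
n = 15
Index = 60/100 * 14 = 8.4000
Lower = data[8] = 70, Upper = data[9] = 70
P60 = 70 + 0.4000*(0) = 70.0000

P60 = 70.0000


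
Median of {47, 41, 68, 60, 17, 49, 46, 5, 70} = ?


Sorted: 5, 17, 41, 46, 47, 49, 60, 68, 70
n = 9 (odd)
Middle value = 47

Median = 47


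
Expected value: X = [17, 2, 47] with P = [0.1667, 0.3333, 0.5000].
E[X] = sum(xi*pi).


E[X] = 17*0.1667 + 2*0.3333 + 47*0.5000
= 2.8339 + 0.6666 + 23.5000
= 27.0005

E[X] = 27.0005


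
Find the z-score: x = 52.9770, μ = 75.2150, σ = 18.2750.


z = (52.9770 - 75.2150)/18.2750
= -22.2380/18.2750
= -1.2169

z = -1.2169


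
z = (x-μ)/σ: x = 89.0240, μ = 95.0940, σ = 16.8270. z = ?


z = (89.0240 - 95.0940)/16.8270
= -6.0700/16.8270
= -0.3607

z = -0.3607


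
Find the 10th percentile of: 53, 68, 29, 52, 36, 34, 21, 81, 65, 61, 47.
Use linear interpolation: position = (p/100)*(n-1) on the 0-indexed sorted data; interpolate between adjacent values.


Sorted: 21, 29, 34, 36, 47, 52, 53, 61, 65, 68, 81
n = 11
Index = 10/100 * 10 = 1.0000
Lower = data[1] = 29, Upper = data[2] = 34
P10 = 29 + 0*(5) = 29.0000

P10 = 29.0000


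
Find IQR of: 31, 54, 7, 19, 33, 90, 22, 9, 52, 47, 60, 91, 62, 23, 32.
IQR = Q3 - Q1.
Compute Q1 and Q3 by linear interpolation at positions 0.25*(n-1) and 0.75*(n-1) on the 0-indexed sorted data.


Sorted: 7, 9, 19, 22, 23, 31, 32, 33, 47, 52, 54, 60, 62, 90, 91
Q1 (25th %ile) = 22.5000
Q3 (75th %ile) = 57.0000
IQR = 57.0000 - 22.5000 = 34.5000

IQR = 34.5000


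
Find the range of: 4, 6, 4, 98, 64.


Max = 98, Min = 4
Range = 98 - 4 = 94

Range = 94


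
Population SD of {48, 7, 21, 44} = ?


Mean = 30.0000
Variance = 282.5000
SD = sqrt(282.5000) = 16.8077

SD = 16.8077


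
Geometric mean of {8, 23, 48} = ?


Product = 8 × 23 × 48 = 8832
GM = 8832^(1/3) = 20.6706

GM = 20.6706


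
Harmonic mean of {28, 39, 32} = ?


Sum of reciprocals = 1/28 + 1/39 + 1/32 = 0.092605
HM = 3/0.092605 = 32.3956

HM = 32.3956


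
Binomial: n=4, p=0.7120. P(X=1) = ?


C(4,1) = 4
p^1 = 0.712000
(1-p)^3 = 0.023888
P = 4 * 0.712000 * 0.023888 = 0.0680

P(X=1) = 0.0680


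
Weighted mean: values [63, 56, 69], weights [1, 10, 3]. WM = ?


Numerator = 63*1 + 56*10 + 69*3 = 830
Denominator = 1 + 10 + 3 = 14
WM = 830/14 = 59.2857

WM = 59.2857


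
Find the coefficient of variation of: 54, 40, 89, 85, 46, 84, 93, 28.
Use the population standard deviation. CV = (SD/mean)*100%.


Mean = 64.8750
SD = 23.9710
CV = (23.9710/64.8750)*100 = 36.9495%

CV = 36.9495%


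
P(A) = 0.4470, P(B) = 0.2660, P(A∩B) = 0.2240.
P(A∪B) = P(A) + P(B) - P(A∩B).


P(A∪B) = 0.4470 + 0.2660 - 0.2240
= 0.7130 - 0.2240
= 0.4890

P(A∪B) = 0.4890


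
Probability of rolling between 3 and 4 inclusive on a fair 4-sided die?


Favorable outcomes (3 ≤ roll ≤ 4): 2
Total outcomes = 4
P = 2/4 = 0.5000

P = 0.5000


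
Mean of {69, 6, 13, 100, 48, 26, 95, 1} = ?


Sum = 69 + 6 + 13 + 100 + 48 + 26 + 95 + 1 = 358
n = 8
Mean = 358/8 = 44.7500

Mean = 44.7500


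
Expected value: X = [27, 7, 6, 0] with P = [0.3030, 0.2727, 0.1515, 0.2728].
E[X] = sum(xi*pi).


E[X] = 27*0.3030 + 7*0.2727 + 6*0.1515 + 0*0.2728
= 8.1810 + 1.9089 + 0.9090 + 0
= 10.9989

E[X] = 10.9989


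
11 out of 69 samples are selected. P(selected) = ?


P = 11/69 = 0.1594

P = 0.1594


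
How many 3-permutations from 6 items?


P(6,3) = 6!/3!
= 720/6
= 120

P(6,3) = 120


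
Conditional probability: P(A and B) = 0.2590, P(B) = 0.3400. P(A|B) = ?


P(A|B) = 0.2590/0.3400 = 0.7618

P(A|B) = 0.7618


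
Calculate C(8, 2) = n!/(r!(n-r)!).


C(8,2) = 8!/(2! × 6!)
= 40320/(2 × 720)
= 28

C(8,2) = 28


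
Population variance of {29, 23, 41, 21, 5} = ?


Mean = 23.8000
Squared deviations: 27.0400, 0.6400, 295.8400, 7.8400, 353.4400
Sum = 684.8000
Variance = 684.8000/5 = 136.9600

Variance = 136.9600


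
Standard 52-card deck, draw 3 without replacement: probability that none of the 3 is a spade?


P(no spades) = (39/52) × (38/51) × (37/50)
= 0.4135

P = 0.4135


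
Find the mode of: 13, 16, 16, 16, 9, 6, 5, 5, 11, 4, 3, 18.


Frequencies: 3:1, 4:1, 5:2, 6:1, 9:1, 11:1, 13:1, 16:3, 18:1
Max frequency = 3
Mode = 16

Mode = 16


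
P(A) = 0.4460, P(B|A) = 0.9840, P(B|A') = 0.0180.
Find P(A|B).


P(B) = P(B|A)*P(A) + P(B|A')*P(A')
= 0.9840*0.4460 + 0.0180*0.5540
= 0.438864 + 0.009972 = 0.448836
P(A|B) = 0.438864/0.448836 = 0.9778

P(A|B) = 0.9778


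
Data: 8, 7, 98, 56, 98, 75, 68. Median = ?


Sorted: 7, 8, 56, 68, 75, 98, 98
n = 7 (odd)
Middle value = 68

Median = 68


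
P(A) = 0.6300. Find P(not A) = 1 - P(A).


P(not A) = 1 - 0.6300 = 0.3700

P(not A) = 0.3700


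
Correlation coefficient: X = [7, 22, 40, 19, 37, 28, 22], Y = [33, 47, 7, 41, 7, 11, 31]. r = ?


Mean X = 25.0000, Mean Y = 25.2857
SD X = 10.392305, SD Y = 15.507733
Cov = -121.714286
r = -121.714286/(10.392305*15.507733) = -0.7552

r = -0.7552


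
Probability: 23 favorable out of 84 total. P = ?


P = 23/84 = 0.2738

P = 0.2738


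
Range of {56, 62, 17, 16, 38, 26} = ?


Max = 62, Min = 16
Range = 62 - 16 = 46

Range = 46


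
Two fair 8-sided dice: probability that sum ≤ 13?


Total outcomes = 8×8 = 64
Favorable (sum ≤ 13): 58
P = 58/64 = 0.9062

P = 0.9062


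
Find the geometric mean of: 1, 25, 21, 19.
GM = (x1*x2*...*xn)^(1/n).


Product = 1 × 25 × 21 × 19 = 9975
GM = 9975^(1/4) = 9.9937

GM = 9.9937


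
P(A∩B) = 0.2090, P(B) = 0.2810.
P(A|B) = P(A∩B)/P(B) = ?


P(A|B) = 0.2090/0.2810 = 0.7438

P(A|B) = 0.7438


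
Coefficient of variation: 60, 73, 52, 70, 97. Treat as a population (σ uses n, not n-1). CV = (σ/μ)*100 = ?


Mean = 70.4000
SD = 15.2394
CV = (15.2394/70.4000)*100 = 21.6469%

CV = 21.6469%


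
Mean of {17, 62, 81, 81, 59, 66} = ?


Sum = 17 + 62 + 81 + 81 + 59 + 66 = 366
n = 6
Mean = 366/6 = 61.0000

Mean = 61.0000


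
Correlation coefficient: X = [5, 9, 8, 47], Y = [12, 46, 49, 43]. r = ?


Mean X = 17.2500, Mean Y = 37.5000
SD X = 17.239127, SD Y = 14.874475
Cov = 74.875000
r = 74.875000/(17.239127*14.874475) = 0.2920

r = 0.2920


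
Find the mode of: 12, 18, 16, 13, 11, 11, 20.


Frequencies: 11:2, 12:1, 13:1, 16:1, 18:1, 20:1
Max frequency = 2
Mode = 11

Mode = 11


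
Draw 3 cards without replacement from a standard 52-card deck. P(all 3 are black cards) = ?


P(all black cards) = (26/52) × (25/51) × (24/50)
= 0.1176

P = 0.1176


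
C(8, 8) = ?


C(8,8) = 8!/(8! × 0!)
= 40320/(40320 × 1)
= 1

C(8,8) = 1


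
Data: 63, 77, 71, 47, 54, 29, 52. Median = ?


Sorted: 29, 47, 52, 54, 63, 71, 77
n = 7 (odd)
Middle value = 54

Median = 54


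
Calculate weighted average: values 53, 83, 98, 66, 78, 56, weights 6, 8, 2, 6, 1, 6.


Numerator = 53*6 + 83*8 + 98*2 + 66*6 + 78*1 + 56*6 = 1988
Denominator = 6 + 8 + 2 + 6 + 1 + 6 = 29
WM = 1988/29 = 68.5517

WM = 68.5517


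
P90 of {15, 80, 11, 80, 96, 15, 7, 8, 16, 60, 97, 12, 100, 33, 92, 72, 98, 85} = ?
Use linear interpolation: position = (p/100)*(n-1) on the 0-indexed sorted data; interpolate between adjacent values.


Sorted: 7, 8, 11, 12, 15, 15, 16, 33, 60, 72, 80, 80, 85, 92, 96, 97, 98, 100
n = 18
Index = 90/100 * 17 = 15.3000
Lower = data[15] = 97, Upper = data[16] = 98
P90 = 97 + 0.3000*(1) = 97.3000

P90 = 97.3000


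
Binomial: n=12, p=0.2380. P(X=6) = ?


C(12,6) = 924
p^6 = 0.000182
(1-p)^6 = 0.195763
P = 924 * 0.000182 * 0.195763 = 0.0329

P(X=6) = 0.0329


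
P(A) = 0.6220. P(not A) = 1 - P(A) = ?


P(not A) = 1 - 0.6220 = 0.3780

P(not A) = 0.3780


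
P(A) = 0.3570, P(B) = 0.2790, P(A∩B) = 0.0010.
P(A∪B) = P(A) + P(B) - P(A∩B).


P(A∪B) = 0.3570 + 0.2790 - 0.0010
= 0.6360 - 0.0010
= 0.6350

P(A∪B) = 0.6350


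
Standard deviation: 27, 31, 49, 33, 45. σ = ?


Mean = 37.0000
Variance = 72.0000
SD = sqrt(72.0000) = 8.4853

SD = 8.4853


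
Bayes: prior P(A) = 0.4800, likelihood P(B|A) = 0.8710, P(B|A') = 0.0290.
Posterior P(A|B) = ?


P(B) = P(B|A)*P(A) + P(B|A')*P(A')
= 0.8710*0.4800 + 0.0290*0.5200
= 0.418080 + 0.015080 = 0.433160
P(A|B) = 0.418080/0.433160 = 0.9652

P(A|B) = 0.9652


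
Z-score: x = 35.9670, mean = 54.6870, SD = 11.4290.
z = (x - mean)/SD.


z = (35.9670 - 54.6870)/11.4290
= -18.7200/11.4290
= -1.6379

z = -1.6379


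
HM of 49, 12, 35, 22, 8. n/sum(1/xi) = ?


Sum of reciprocals = 1/49 + 1/12 + 1/35 + 1/22 + 1/8 = 0.302767
HM = 5/0.302767 = 16.5143

HM = 16.5143


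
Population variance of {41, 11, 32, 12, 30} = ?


Mean = 25.2000
Squared deviations: 249.6400, 201.6400, 46.2400, 174.2400, 23.0400
Sum = 694.8000
Variance = 694.8000/5 = 138.9600

Variance = 138.9600


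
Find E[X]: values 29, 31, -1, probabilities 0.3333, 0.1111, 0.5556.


E[X] = 29*0.3333 + 31*0.1111 - 1*0.5556
= 9.6657 + 3.4441 - 0.5556
= 12.5542

E[X] = 12.5542


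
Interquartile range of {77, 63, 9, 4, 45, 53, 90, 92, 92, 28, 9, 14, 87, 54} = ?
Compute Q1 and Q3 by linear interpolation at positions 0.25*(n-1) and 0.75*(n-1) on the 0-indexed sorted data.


Sorted: 4, 9, 9, 14, 28, 45, 53, 54, 63, 77, 87, 90, 92, 92
Q1 (25th %ile) = 17.5000
Q3 (75th %ile) = 84.5000
IQR = 84.5000 - 17.5000 = 67.0000

IQR = 67.0000


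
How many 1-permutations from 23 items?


P(23,1) = 23!/22!
= 25852016738884976640000/1124000727777607680000
= 23

P(23,1) = 23


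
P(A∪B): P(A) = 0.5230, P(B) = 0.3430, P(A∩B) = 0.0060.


P(A∪B) = 0.5230 + 0.3430 - 0.0060
= 0.8660 - 0.0060
= 0.8600

P(A∪B) = 0.8600


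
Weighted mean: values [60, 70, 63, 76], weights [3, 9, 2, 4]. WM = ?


Numerator = 60*3 + 70*9 + 63*2 + 76*4 = 1240
Denominator = 3 + 9 + 2 + 4 = 18
WM = 1240/18 = 68.8889

WM = 68.8889


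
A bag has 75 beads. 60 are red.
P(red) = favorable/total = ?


P = 60/75 = 0.8000

P = 0.8000


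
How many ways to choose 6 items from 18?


C(18,6) = 18!/(6! × 12!)
= 6402373705728000/(720 × 479001600)
= 18564

C(18,6) = 18564


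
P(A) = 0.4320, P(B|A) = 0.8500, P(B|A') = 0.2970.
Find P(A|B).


P(B) = P(B|A)*P(A) + P(B|A')*P(A')
= 0.8500*0.4320 + 0.2970*0.5680
= 0.367200 + 0.168696 = 0.535896
P(A|B) = 0.367200/0.535896 = 0.6852

P(A|B) = 0.6852


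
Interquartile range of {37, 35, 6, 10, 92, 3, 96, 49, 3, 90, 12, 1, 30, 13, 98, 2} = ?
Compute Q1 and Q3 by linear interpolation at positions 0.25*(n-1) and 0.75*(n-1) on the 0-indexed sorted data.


Sorted: 1, 2, 3, 3, 6, 10, 12, 13, 30, 35, 37, 49, 90, 92, 96, 98
Q1 (25th %ile) = 5.2500
Q3 (75th %ile) = 59.2500
IQR = 59.2500 - 5.2500 = 54.0000

IQR = 54.0000


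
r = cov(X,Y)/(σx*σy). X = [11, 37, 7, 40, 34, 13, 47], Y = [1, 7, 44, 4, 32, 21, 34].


Mean X = 27.0000, Mean Y = 20.4286
SD X = 14.976172, SD Y = 15.591730
Cov = -23.428571
r = -23.428571/(14.976172*15.591730) = -0.1003

r = -0.1003


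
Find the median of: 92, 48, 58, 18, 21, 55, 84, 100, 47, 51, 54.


Sorted: 18, 21, 47, 48, 51, 54, 55, 58, 84, 92, 100
n = 11 (odd)
Middle value = 54

Median = 54


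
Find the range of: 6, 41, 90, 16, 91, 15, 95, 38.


Max = 95, Min = 6
Range = 95 - 6 = 89

Range = 89


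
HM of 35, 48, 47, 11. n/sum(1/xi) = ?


Sum of reciprocals = 1/35 + 1/48 + 1/47 + 1/11 = 0.161590
HM = 4/0.161590 = 24.7539

HM = 24.7539


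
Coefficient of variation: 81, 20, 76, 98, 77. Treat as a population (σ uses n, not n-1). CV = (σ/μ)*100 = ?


Mean = 70.4000
SD = 26.4167
CV = (26.4167/70.4000)*100 = 37.5237%

CV = 37.5237%


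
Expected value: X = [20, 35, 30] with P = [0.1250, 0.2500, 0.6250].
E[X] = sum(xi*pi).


E[X] = 20*0.1250 + 35*0.2500 + 30*0.6250
= 2.5000 + 8.7500 + 18.7500
= 30.0000

E[X] = 30.0000


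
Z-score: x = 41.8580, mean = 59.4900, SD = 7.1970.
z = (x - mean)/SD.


z = (41.8580 - 59.4900)/7.1970
= -17.6320/7.1970
= -2.4499

z = -2.4499


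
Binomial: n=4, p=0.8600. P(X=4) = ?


C(4,4) = 1
p^4 = 0.547008
(1-p)^0 = 1.000000
P = 1 * 0.547008 * 1.000000 = 0.5470

P(X=4) = 0.5470


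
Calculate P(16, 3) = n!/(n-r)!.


P(16,3) = 16!/13!
= 20922789888000/6227020800
= 3360

P(16,3) = 3360


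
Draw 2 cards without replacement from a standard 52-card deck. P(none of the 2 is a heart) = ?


P(no hearts) = (39/52) × (38/51)
= 0.5588

P = 0.5588


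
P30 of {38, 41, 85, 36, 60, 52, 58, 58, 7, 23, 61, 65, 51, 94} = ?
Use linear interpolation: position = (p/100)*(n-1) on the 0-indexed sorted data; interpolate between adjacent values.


Sorted: 7, 23, 36, 38, 41, 51, 52, 58, 58, 60, 61, 65, 85, 94
n = 14
Index = 30/100 * 13 = 3.9000
Lower = data[3] = 38, Upper = data[4] = 41
P30 = 38 + 0.9000*(3) = 40.7000

P30 = 40.7000


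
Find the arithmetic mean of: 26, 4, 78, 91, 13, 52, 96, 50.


Sum = 26 + 4 + 78 + 91 + 13 + 52 + 96 + 50 = 410
n = 8
Mean = 410/8 = 51.2500

Mean = 51.2500


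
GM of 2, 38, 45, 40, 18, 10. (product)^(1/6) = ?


Product = 2 × 38 × 45 × 40 × 18 × 10 = 24624000
GM = 24624000^(1/6) = 17.0566

GM = 17.0566


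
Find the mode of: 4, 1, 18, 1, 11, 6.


Frequencies: 1:2, 4:1, 6:1, 11:1, 18:1
Max frequency = 2
Mode = 1

Mode = 1


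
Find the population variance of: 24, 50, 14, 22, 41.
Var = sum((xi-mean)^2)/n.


Mean = 30.2000
Squared deviations: 38.4400, 392.0400, 262.4400, 67.2400, 116.6400
Sum = 876.8000
Variance = 876.8000/5 = 175.3600

Variance = 175.3600


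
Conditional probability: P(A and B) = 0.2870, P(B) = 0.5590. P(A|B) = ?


P(A|B) = 0.2870/0.5590 = 0.5134

P(A|B) = 0.5134


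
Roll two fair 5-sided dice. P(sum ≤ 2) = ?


Total outcomes = 5×5 = 25
Favorable (sum ≤ 2): 1
P = 1/25 = 0.0400

P = 0.0400


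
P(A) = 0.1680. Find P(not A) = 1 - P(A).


P(not A) = 1 - 0.1680 = 0.8320

P(not A) = 0.8320


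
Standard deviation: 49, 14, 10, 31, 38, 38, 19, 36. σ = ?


Mean = 29.3750
Variance = 162.4844
SD = sqrt(162.4844) = 12.7469

SD = 12.7469


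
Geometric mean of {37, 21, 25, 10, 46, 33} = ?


Product = 37 × 21 × 25 × 10 × 46 × 33 = 294871500
GM = 294871500^(1/6) = 25.7992

GM = 25.7992


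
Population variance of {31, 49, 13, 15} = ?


Mean = 27.0000
Squared deviations: 16.0000, 484.0000, 196.0000, 144.0000
Sum = 840.0000
Variance = 840.0000/4 = 210.0000

Variance = 210.0000


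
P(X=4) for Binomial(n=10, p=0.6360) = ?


C(10,4) = 210
p^4 = 0.163617
(1-p)^6 = 0.002326
P = 210 * 0.163617 * 0.002326 = 0.0799

P(X=4) = 0.0799


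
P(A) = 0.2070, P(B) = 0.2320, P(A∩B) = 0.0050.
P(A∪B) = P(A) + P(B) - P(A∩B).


P(A∪B) = 0.2070 + 0.2320 - 0.0050
= 0.4390 - 0.0050
= 0.4340

P(A∪B) = 0.4340


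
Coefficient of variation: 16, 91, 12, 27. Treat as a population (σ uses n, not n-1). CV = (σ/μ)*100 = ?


Mean = 36.5000
SD = 31.9414
CV = (31.9414/36.5000)*100 = 87.5106%

CV = 87.5106%


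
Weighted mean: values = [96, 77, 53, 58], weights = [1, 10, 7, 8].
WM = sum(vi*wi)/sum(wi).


Numerator = 96*1 + 77*10 + 53*7 + 58*8 = 1701
Denominator = 1 + 10 + 7 + 8 = 26
WM = 1701/26 = 65.4231

WM = 65.4231


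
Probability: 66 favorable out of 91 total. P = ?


P = 66/91 = 0.7253

P = 0.7253


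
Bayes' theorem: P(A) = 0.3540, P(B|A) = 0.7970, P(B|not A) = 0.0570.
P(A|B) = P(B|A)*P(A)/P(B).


P(B) = P(B|A)*P(A) + P(B|A')*P(A')
= 0.7970*0.3540 + 0.0570*0.6460
= 0.282138 + 0.036822 = 0.318960
P(A|B) = 0.282138/0.318960 = 0.8846

P(A|B) = 0.8846


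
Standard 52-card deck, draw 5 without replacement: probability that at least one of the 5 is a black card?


P(at least one) = 1 - P(none)
P(none) = (26/52) × (25/51) × (24/50) × (23/49) × (22/48) = 0.025310
P(at least one) = 1 - 0.025310 = 0.9747

P = 0.9747


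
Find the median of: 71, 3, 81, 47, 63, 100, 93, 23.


Sorted: 3, 23, 47, 63, 71, 81, 93, 100
n = 8 (even)
Middle values: 63 and 71
Median = (63+71)/2 = 67.0000

Median = 67.0000


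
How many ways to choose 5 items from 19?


C(19,5) = 19!/(5! × 14!)
= 121645100408832000/(120 × 87178291200)
= 11628

C(19,5) = 11628


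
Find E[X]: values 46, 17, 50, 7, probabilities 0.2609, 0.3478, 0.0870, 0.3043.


E[X] = 46*0.2609 + 17*0.3478 + 50*0.0870 + 7*0.3043
= 12.0014 + 5.9126 + 4.3500 + 2.1301
= 24.3941

E[X] = 24.3941


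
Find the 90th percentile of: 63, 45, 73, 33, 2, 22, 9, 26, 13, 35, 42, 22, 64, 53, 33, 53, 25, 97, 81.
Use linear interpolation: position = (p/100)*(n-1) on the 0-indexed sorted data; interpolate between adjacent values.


Sorted: 2, 9, 13, 22, 22, 25, 26, 33, 33, 35, 42, 45, 53, 53, 63, 64, 73, 81, 97
n = 19
Index = 90/100 * 18 = 16.2000
Lower = data[16] = 73, Upper = data[17] = 81
P90 = 73 + 0.2000*(8) = 74.6000

P90 = 74.6000


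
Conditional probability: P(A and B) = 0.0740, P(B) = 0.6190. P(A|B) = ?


P(A|B) = 0.0740/0.6190 = 0.1195

P(A|B) = 0.1195


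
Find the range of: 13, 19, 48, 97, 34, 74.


Max = 97, Min = 13
Range = 97 - 13 = 84

Range = 84


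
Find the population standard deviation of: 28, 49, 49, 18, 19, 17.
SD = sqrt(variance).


Mean = 30.0000
Variance = 193.3333
SD = sqrt(193.3333) = 13.9044

SD = 13.9044


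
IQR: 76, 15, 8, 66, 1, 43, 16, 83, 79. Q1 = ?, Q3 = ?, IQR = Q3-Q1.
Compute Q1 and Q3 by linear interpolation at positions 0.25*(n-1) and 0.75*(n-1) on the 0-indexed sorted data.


Sorted: 1, 8, 15, 16, 43, 66, 76, 79, 83
Q1 (25th %ile) = 15.0000
Q3 (75th %ile) = 76.0000
IQR = 76.0000 - 15.0000 = 61.0000

IQR = 61.0000


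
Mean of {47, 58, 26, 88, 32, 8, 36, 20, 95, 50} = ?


Sum = 47 + 58 + 26 + 88 + 32 + 8 + 36 + 20 + 95 + 50 = 460
n = 10
Mean = 460/10 = 46.0000

Mean = 46.0000


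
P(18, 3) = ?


P(18,3) = 18!/15!
= 6402373705728000/1307674368000
= 4896

P(18,3) = 4896


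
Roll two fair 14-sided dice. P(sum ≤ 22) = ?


Total outcomes = 14×14 = 196
Favorable (sum ≤ 22): 175
P = 175/196 = 0.8929

P = 0.8929


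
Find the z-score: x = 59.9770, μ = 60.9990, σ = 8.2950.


z = (59.9770 - 60.9990)/8.2950
= -1.0220/8.2950
= -0.1232

z = -0.1232


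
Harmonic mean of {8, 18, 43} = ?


Sum of reciprocals = 1/8 + 1/18 + 1/43 = 0.203811
HM = 3/0.203811 = 14.7195

HM = 14.7195


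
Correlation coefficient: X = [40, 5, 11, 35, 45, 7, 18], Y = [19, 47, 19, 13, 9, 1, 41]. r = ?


Mean X = 23.0000, Mean Y = 21.2857
SD X = 15.427249, SD Y = 15.544538
Cov = -88.285714
r = -88.285714/(15.427249*15.544538) = -0.3681

r = -0.3681


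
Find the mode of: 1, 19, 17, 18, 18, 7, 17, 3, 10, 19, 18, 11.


Frequencies: 1:1, 3:1, 7:1, 10:1, 11:1, 17:2, 18:3, 19:2
Max frequency = 3
Mode = 18

Mode = 18


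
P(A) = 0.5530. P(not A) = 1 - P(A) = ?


P(not A) = 1 - 0.5530 = 0.4470

P(not A) = 0.4470


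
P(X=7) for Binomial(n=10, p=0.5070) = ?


C(10,7) = 120
p^7 = 0.008611
(1-p)^3 = 0.119823
P = 120 * 0.008611 * 0.119823 = 0.1238

P(X=7) = 0.1238


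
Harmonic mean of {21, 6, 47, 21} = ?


Sum of reciprocals = 1/21 + 1/6 + 1/47 + 1/21 = 0.283181
HM = 4/0.283181 = 14.1252

HM = 14.1252


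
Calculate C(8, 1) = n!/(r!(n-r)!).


C(8,1) = 8!/(1! × 7!)
= 40320/(1 × 5040)
= 8

C(8,1) = 8


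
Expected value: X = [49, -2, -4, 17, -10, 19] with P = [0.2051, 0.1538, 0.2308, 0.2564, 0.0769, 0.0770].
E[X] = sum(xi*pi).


E[X] = 49*0.2051 - 2*0.1538 - 4*0.2308 + 17*0.2564 - 10*0.0769 + 19*0.0770
= 10.0499 - 0.3076 - 0.9232 + 4.3588 - 0.7690 + 1.4630
= 13.8719

E[X] = 13.8719


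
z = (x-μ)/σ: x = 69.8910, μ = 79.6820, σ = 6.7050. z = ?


z = (69.8910 - 79.6820)/6.7050
= -9.7910/6.7050
= -1.4603

z = -1.4603


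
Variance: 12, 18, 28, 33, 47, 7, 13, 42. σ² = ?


Mean = 25.0000
Squared deviations: 169.0000, 49.0000, 9.0000, 64.0000, 484.0000, 324.0000, 144.0000, 289.0000
Sum = 1532.0000
Variance = 1532.0000/8 = 191.5000

Variance = 191.5000


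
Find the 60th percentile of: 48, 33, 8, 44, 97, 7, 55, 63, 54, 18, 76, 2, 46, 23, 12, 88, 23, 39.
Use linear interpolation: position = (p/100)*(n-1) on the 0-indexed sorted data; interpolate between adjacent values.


Sorted: 2, 7, 8, 12, 18, 23, 23, 33, 39, 44, 46, 48, 54, 55, 63, 76, 88, 97
n = 18
Index = 60/100 * 17 = 10.2000
Lower = data[10] = 46, Upper = data[11] = 48
P60 = 46 + 0.2000*(2) = 46.4000

P60 = 46.4000


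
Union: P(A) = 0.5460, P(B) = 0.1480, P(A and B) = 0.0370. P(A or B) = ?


P(A∪B) = 0.5460 + 0.1480 - 0.0370
= 0.6940 - 0.0370
= 0.6570

P(A∪B) = 0.6570


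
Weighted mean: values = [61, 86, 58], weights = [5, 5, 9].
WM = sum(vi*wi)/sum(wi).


Numerator = 61*5 + 86*5 + 58*9 = 1257
Denominator = 5 + 5 + 9 = 19
WM = 1257/19 = 66.1579

WM = 66.1579


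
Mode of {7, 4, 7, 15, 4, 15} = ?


Frequencies: 4:2, 7:2, 15:2
Max frequency = 2
Mode = 4, 7, 15

Mode = 4, 7, 15


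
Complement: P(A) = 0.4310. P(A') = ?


P(not A) = 1 - 0.4310 = 0.5690

P(not A) = 0.5690


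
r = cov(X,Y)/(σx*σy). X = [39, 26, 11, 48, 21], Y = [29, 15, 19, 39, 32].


Mean X = 29.0000, Mean Y = 26.8000
SD X = 13.099618, SD Y = 8.726970
Cov = 77.600000
r = 77.600000/(13.099618*8.726970) = 0.6788

r = 0.6788


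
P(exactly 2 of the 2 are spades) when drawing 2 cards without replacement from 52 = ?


Hypergeometric: P(X=2) = C(13,2)·C(39,0) / C(52,2)
= 78 × 1 / 1326
= 78/1326 = 0.0588

P = 0.0588


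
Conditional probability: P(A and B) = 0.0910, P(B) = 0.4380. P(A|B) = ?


P(A|B) = 0.0910/0.4380 = 0.2078

P(A|B) = 0.2078


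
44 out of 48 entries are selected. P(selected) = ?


P = 44/48 = 0.9167

P = 0.9167


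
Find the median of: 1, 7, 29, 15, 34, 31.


Sorted: 1, 7, 15, 29, 31, 34
n = 6 (even)
Middle values: 15 and 29
Median = (15+29)/2 = 22.0000

Median = 22.0000


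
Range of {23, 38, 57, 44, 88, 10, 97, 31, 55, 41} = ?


Max = 97, Min = 10
Range = 97 - 10 = 87

Range = 87


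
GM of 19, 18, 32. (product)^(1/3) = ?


Product = 19 × 18 × 32 = 10944
GM = 10944^(1/3) = 22.2020

GM = 22.2020


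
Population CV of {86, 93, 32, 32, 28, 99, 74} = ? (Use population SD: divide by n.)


Mean = 63.4286
SD = 29.2568
CV = (29.2568/63.4286)*100 = 46.1256%

CV = 46.1256%


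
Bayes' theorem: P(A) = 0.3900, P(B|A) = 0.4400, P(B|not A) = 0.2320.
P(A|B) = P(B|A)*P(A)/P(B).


P(B) = P(B|A)*P(A) + P(B|A')*P(A')
= 0.4400*0.3900 + 0.2320*0.6100
= 0.171600 + 0.141520 = 0.313120
P(A|B) = 0.171600/0.313120 = 0.5480

P(A|B) = 0.5480


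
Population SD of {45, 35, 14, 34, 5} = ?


Mean = 26.6000
Variance = 217.8400
SD = sqrt(217.8400) = 14.7594

SD = 14.7594


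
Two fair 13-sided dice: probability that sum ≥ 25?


Total outcomes = 13×13 = 169
Favorable (sum ≥ 25): 3
P = 3/169 = 0.0178

P = 0.0178


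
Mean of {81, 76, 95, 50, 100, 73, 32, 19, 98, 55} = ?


Sum = 81 + 76 + 95 + 50 + 100 + 73 + 32 + 19 + 98 + 55 = 679
n = 10
Mean = 679/10 = 67.9000

Mean = 67.9000


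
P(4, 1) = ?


P(4,1) = 4!/3!
= 24/6
= 4

P(4,1) = 4


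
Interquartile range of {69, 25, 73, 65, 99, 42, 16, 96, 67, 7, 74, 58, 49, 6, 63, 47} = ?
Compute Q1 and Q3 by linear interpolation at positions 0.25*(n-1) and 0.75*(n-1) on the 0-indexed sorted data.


Sorted: 6, 7, 16, 25, 42, 47, 49, 58, 63, 65, 67, 69, 73, 74, 96, 99
Q1 (25th %ile) = 37.7500
Q3 (75th %ile) = 70.0000
IQR = 70.0000 - 37.7500 = 32.2500

IQR = 32.2500


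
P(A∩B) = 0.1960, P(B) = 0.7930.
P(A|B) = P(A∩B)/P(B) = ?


P(A|B) = 0.1960/0.7930 = 0.2472

P(A|B) = 0.2472


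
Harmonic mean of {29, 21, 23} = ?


Sum of reciprocals = 1/29 + 1/21 + 1/23 = 0.125580
HM = 3/0.125580 = 23.8891

HM = 23.8891


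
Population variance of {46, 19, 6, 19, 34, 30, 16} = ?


Mean = 24.2857
Squared deviations: 471.5102, 27.9388, 334.3673, 27.9388, 94.3673, 32.6531, 68.6531
Sum = 1057.4286
Variance = 1057.4286/7 = 151.0612

Variance = 151.0612


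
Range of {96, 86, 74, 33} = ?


Max = 96, Min = 33
Range = 96 - 33 = 63

Range = 63


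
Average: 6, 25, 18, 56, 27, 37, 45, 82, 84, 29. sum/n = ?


Sum = 6 + 25 + 18 + 56 + 27 + 37 + 45 + 82 + 84 + 29 = 409
n = 10
Mean = 409/10 = 40.9000

Mean = 40.9000


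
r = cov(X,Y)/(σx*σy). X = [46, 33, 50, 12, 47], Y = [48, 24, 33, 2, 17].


Mean X = 37.6000, Mean Y = 24.8000
SD X = 14.065561, SD Y = 15.406492
Cov = 162.120000
r = 162.120000/(14.065561*15.406492) = 0.7481

r = 0.7481


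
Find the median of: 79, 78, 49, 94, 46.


Sorted: 46, 49, 78, 79, 94
n = 5 (odd)
Middle value = 78

Median = 78


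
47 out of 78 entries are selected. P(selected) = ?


P = 47/78 = 0.6026

P = 0.6026


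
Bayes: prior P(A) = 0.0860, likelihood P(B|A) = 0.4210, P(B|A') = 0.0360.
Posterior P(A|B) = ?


P(B) = P(B|A)*P(A) + P(B|A')*P(A')
= 0.4210*0.0860 + 0.0360*0.9140
= 0.036206 + 0.032904 = 0.069110
P(A|B) = 0.036206/0.069110 = 0.5239

P(A|B) = 0.5239


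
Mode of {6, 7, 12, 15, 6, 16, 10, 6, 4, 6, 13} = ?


Frequencies: 4:1, 6:4, 7:1, 10:1, 12:1, 13:1, 15:1, 16:1
Max frequency = 4
Mode = 6

Mode = 6


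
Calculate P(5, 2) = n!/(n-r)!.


P(5,2) = 5!/3!
= 120/6
= 20

P(5,2) = 20


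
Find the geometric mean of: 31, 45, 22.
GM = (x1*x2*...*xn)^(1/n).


Product = 31 × 45 × 22 = 30690
GM = 30690^(1/3) = 31.3087

GM = 31.3087


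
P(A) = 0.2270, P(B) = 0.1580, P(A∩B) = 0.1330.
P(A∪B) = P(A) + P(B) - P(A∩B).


P(A∪B) = 0.2270 + 0.1580 - 0.1330
= 0.3850 - 0.1330
= 0.2520

P(A∪B) = 0.2520


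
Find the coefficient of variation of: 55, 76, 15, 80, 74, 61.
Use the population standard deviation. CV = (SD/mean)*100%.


Mean = 60.1667
SD = 21.9956
CV = (21.9956/60.1667)*100 = 36.5578%

CV = 36.5578%


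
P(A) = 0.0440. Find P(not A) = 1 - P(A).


P(not A) = 1 - 0.0440 = 0.9560

P(not A) = 0.9560


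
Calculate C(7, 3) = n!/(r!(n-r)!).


C(7,3) = 7!/(3! × 4!)
= 5040/(6 × 24)
= 35

C(7,3) = 35


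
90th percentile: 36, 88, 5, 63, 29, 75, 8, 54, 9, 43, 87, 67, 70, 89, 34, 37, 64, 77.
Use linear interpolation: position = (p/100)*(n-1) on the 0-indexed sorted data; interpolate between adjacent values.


Sorted: 5, 8, 9, 29, 34, 36, 37, 43, 54, 63, 64, 67, 70, 75, 77, 87, 88, 89
n = 18
Index = 90/100 * 17 = 15.3000
Lower = data[15] = 87, Upper = data[16] = 88
P90 = 87 + 0.3000*(1) = 87.3000

P90 = 87.3000


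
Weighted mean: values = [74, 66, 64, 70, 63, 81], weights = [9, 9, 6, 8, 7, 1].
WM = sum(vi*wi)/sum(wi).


Numerator = 74*9 + 66*9 + 64*6 + 70*8 + 63*7 + 81*1 = 2726
Denominator = 9 + 9 + 6 + 8 + 7 + 1 = 40
WM = 2726/40 = 68.1500

WM = 68.1500


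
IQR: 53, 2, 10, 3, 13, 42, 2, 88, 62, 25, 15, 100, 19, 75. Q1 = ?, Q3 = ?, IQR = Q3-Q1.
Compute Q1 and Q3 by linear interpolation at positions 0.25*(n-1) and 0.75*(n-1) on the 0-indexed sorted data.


Sorted: 2, 2, 3, 10, 13, 15, 19, 25, 42, 53, 62, 75, 88, 100
Q1 (25th %ile) = 10.7500
Q3 (75th %ile) = 59.7500
IQR = 59.7500 - 10.7500 = 49.0000

IQR = 49.0000


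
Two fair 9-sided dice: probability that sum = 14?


Total outcomes = 9×9 = 81
Favorable (sum = 14): 5
P = 5/81 = 0.0617

P = 0.0617


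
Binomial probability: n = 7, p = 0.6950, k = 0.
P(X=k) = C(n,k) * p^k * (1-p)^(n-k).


C(7,0) = 1
p^0 = 1.000000
(1-p)^7 = 0.000246
P = 1 * 1.000000 * 0.000246 = 0.0002

P(X=0) = 0.0002


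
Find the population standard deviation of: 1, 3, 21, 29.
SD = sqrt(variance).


Mean = 13.5000
Variance = 140.7500
SD = sqrt(140.7500) = 11.8638

SD = 11.8638


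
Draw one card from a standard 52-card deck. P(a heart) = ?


13 hearts in 52 cards
P = 13/52 = 0.2500

P = 0.2500


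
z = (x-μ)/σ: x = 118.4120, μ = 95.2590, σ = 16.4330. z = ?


z = (118.4120 - 95.2590)/16.4330
= 23.1530/16.4330
= 1.4089

z = 1.4089


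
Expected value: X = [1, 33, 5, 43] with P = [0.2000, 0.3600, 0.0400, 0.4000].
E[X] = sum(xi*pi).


E[X] = 1*0.2000 + 33*0.3600 + 5*0.0400 + 43*0.4000
= 0.2000 + 11.8800 + 0.2000 + 17.2000
= 29.4800

E[X] = 29.4800


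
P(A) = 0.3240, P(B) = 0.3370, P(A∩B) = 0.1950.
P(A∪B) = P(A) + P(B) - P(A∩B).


P(A∪B) = 0.3240 + 0.3370 - 0.1950
= 0.6610 - 0.1950
= 0.4660

P(A∪B) = 0.4660


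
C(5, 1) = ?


C(5,1) = 5!/(1! × 4!)
= 120/(1 × 24)
= 5

C(5,1) = 5


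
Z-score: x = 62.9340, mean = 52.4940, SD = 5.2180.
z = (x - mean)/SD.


z = (62.9340 - 52.4940)/5.2180
= 10.4400/5.2180
= 2.0008

z = 2.0008


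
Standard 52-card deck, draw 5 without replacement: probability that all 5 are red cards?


P(all red cards) = (26/52) × (25/51) × (24/50) × (23/49) × (22/48)
= 0.0253

P = 0.0253


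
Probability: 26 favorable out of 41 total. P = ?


P = 26/41 = 0.6341

P = 0.6341


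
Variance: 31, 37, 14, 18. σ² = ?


Mean = 25.0000
Squared deviations: 36.0000, 144.0000, 121.0000, 49.0000
Sum = 350.0000
Variance = 350.0000/4 = 87.5000

Variance = 87.5000


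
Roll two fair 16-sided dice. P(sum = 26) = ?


Total outcomes = 16×16 = 256
Favorable (sum = 26): 7
P = 7/256 = 0.0273

P = 0.0273


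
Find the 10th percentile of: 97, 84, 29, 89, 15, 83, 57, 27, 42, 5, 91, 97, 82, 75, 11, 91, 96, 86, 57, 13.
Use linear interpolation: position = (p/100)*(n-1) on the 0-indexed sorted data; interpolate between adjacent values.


Sorted: 5, 11, 13, 15, 27, 29, 42, 57, 57, 75, 82, 83, 84, 86, 89, 91, 91, 96, 97, 97
n = 20
Index = 10/100 * 19 = 1.9000
Lower = data[1] = 11, Upper = data[2] = 13
P10 = 11 + 0.9000*(2) = 12.8000

P10 = 12.8000


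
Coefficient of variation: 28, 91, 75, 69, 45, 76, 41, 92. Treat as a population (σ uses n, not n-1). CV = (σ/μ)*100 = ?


Mean = 64.6250
SD = 22.3212
CV = (22.3212/64.6250)*100 = 34.5395%

CV = 34.5395%


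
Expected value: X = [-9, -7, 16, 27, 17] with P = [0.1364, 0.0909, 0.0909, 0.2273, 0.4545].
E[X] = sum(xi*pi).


E[X] = -9*0.1364 - 7*0.0909 + 16*0.0909 + 27*0.2273 + 17*0.4545
= -1.2276 - 0.6363 + 1.4544 + 6.1371 + 7.7265
= 13.4541

E[X] = 13.4541


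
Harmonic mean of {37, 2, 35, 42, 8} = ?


Sum of reciprocals = 1/37 + 1/2 + 1/35 + 1/42 + 1/8 = 0.704408
HM = 5/0.704408 = 7.0982

HM = 7.0982


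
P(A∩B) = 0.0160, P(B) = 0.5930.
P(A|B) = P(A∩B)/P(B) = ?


P(A|B) = 0.0160/0.5930 = 0.0270

P(A|B) = 0.0270


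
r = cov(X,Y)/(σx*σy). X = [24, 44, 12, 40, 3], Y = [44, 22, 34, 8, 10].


Mean X = 24.6000, Mean Y = 23.6000
SD X = 15.742935, SD Y = 13.821722
Cov = -24.160000
r = -24.160000/(15.742935*13.821722) = -0.1110

r = -0.1110


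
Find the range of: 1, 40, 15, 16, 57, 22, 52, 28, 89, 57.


Max = 89, Min = 1
Range = 89 - 1 = 88

Range = 88


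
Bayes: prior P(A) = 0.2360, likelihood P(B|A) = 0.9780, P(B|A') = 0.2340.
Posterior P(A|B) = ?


P(B) = P(B|A)*P(A) + P(B|A')*P(A')
= 0.9780*0.2360 + 0.2340*0.7640
= 0.230808 + 0.178776 = 0.409584
P(A|B) = 0.230808/0.409584 = 0.5635

P(A|B) = 0.5635


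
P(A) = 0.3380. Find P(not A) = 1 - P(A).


P(not A) = 1 - 0.3380 = 0.6620

P(not A) = 0.6620


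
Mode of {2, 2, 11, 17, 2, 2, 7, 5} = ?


Frequencies: 2:4, 5:1, 7:1, 11:1, 17:1
Max frequency = 4
Mode = 2

Mode = 2


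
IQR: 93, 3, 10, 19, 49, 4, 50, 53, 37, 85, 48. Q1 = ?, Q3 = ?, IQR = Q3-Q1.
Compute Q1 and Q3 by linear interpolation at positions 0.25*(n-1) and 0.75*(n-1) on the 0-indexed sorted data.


Sorted: 3, 4, 10, 19, 37, 48, 49, 50, 53, 85, 93
Q1 (25th %ile) = 14.5000
Q3 (75th %ile) = 51.5000
IQR = 51.5000 - 14.5000 = 37.0000

IQR = 37.0000


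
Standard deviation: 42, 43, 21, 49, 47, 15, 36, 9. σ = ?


Mean = 32.7500
Variance = 210.6875
SD = sqrt(210.6875) = 14.5151

SD = 14.5151


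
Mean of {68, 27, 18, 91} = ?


Sum = 68 + 27 + 18 + 91 = 204
n = 4
Mean = 204/4 = 51.0000

Mean = 51.0000


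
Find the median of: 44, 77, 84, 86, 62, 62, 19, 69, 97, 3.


Sorted: 3, 19, 44, 62, 62, 69, 77, 84, 86, 97
n = 10 (even)
Middle values: 62 and 69
Median = (62+69)/2 = 65.5000

Median = 65.5000


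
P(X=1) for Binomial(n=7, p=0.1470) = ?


C(7,1) = 7
p^1 = 0.147000
(1-p)^6 = 0.385207
P = 7 * 0.147000 * 0.385207 = 0.3964

P(X=1) = 0.3964


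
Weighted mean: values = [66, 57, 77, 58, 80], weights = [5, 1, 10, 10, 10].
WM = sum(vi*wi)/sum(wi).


Numerator = 66*5 + 57*1 + 77*10 + 58*10 + 80*10 = 2537
Denominator = 5 + 1 + 10 + 10 + 10 = 36
WM = 2537/36 = 70.4722

WM = 70.4722


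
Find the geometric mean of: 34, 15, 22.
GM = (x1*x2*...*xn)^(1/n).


Product = 34 × 15 × 22 = 11220
GM = 11220^(1/3) = 22.3871

GM = 22.3871


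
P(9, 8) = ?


P(9,8) = 9!/1!
= 362880/1
= 362880

P(9,8) = 362880


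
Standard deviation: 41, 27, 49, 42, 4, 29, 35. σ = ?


Mean = 32.4286
Variance = 185.1020
SD = sqrt(185.1020) = 13.6052

SD = 13.6052


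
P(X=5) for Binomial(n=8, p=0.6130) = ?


C(8,5) = 56
p^5 = 0.086557
(1-p)^3 = 0.057961
P = 56 * 0.086557 * 0.057961 = 0.2809

P(X=5) = 0.2809


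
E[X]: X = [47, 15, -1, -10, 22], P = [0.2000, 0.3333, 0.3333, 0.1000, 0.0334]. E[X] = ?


E[X] = 47*0.2000 + 15*0.3333 - 1*0.3333 - 10*0.1000 + 22*0.0334
= 9.4000 + 4.9995 - 0.3333 - 1.0000 + 0.7348
= 13.8010

E[X] = 13.8010


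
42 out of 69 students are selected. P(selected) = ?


P = 42/69 = 0.6087

P = 0.6087


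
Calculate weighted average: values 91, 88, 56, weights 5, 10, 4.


Numerator = 91*5 + 88*10 + 56*4 = 1559
Denominator = 5 + 10 + 4 = 19
WM = 1559/19 = 82.0526

WM = 82.0526


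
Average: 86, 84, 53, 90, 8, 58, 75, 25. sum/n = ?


Sum = 86 + 84 + 53 + 90 + 8 + 58 + 75 + 25 = 479
n = 8
Mean = 479/8 = 59.8750

Mean = 59.8750


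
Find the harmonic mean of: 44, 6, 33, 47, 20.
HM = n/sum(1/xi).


Sum of reciprocals = 1/44 + 1/6 + 1/33 + 1/47 + 1/20 = 0.290974
HM = 5/0.290974 = 17.1837

HM = 17.1837


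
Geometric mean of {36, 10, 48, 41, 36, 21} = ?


Product = 36 × 10 × 48 × 41 × 36 × 21 = 535610880
GM = 535610880^(1/6) = 28.4976

GM = 28.4976


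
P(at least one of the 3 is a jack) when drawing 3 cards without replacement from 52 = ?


P(at least one) = 1 - P(none)
P(none) = (48/52) × (47/51) × (46/50) = 0.782624
P(at least one) = 1 - 0.782624 = 0.2174

P = 0.2174


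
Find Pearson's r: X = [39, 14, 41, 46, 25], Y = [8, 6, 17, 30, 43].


Mean X = 33.0000, Mean Y = 20.8000
SD X = 11.781341, SD Y = 13.962808
Cov = 23.200000
r = 23.200000/(11.781341*13.962808) = 0.1410

r = 0.1410


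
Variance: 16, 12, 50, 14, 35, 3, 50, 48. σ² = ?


Mean = 28.5000
Squared deviations: 156.2500, 272.2500, 462.2500, 210.2500, 42.2500, 650.2500, 462.2500, 380.2500
Sum = 2636.0000
Variance = 2636.0000/8 = 329.5000

Variance = 329.5000


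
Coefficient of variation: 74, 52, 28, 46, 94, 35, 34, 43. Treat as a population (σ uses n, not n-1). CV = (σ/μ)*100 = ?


Mean = 50.7500
SD = 21.0401
CV = (21.0401/50.7500)*100 = 41.4584%

CV = 41.4584%


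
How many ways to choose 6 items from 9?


C(9,6) = 9!/(6! × 3!)
= 362880/(720 × 6)
= 84

C(9,6) = 84


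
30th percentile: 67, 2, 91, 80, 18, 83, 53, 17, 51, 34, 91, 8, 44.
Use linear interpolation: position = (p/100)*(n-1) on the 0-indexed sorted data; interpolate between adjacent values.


Sorted: 2, 8, 17, 18, 34, 44, 51, 53, 67, 80, 83, 91, 91
n = 13
Index = 30/100 * 12 = 3.6000
Lower = data[3] = 18, Upper = data[4] = 34
P30 = 18 + 0.6000*(16) = 27.6000

P30 = 27.6000


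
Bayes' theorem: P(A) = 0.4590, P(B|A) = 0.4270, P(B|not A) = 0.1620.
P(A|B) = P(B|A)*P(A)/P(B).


P(B) = P(B|A)*P(A) + P(B|A')*P(A')
= 0.4270*0.4590 + 0.1620*0.5410
= 0.195993 + 0.087642 = 0.283635
P(A|B) = 0.195993/0.283635 = 0.6910

P(A|B) = 0.6910


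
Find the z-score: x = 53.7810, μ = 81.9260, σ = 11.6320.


z = (53.7810 - 81.9260)/11.6320
= -28.1450/11.6320
= -2.4196

z = -2.4196


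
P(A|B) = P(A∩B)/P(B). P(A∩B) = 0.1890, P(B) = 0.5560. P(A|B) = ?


P(A|B) = 0.1890/0.5560 = 0.3399

P(A|B) = 0.3399


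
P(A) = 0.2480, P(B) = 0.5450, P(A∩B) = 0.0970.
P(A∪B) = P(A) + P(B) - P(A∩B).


P(A∪B) = 0.2480 + 0.5450 - 0.0970
= 0.7930 - 0.0970
= 0.6960

P(A∪B) = 0.6960


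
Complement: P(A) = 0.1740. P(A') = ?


P(not A) = 1 - 0.1740 = 0.8260

P(not A) = 0.8260


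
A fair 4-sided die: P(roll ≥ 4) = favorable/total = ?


Favorable outcomes (roll ≥ 4): 1
Total outcomes = 4
P = 1/4 = 0.2500

P = 0.2500


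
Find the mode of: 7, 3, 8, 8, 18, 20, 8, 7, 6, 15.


Frequencies: 3:1, 6:1, 7:2, 8:3, 15:1, 18:1, 20:1
Max frequency = 3
Mode = 8

Mode = 8


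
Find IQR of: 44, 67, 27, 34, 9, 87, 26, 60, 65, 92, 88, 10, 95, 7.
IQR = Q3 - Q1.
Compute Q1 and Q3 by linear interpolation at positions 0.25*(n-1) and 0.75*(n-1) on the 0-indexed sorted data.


Sorted: 7, 9, 10, 26, 27, 34, 44, 60, 65, 67, 87, 88, 92, 95
Q1 (25th %ile) = 26.2500
Q3 (75th %ile) = 82.0000
IQR = 82.0000 - 26.2500 = 55.7500

IQR = 55.7500


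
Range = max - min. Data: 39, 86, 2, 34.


Max = 86, Min = 2
Range = 86 - 2 = 84

Range = 84


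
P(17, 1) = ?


P(17,1) = 17!/16!
= 355687428096000/20922789888000
= 17

P(17,1) = 17


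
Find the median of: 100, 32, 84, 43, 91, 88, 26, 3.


Sorted: 3, 26, 32, 43, 84, 88, 91, 100
n = 8 (even)
Middle values: 43 and 84
Median = (43+84)/2 = 63.5000

Median = 63.5000


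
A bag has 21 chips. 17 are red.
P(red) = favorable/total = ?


P = 17/21 = 0.8095

P = 0.8095


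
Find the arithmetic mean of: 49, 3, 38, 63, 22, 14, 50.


Sum = 49 + 3 + 38 + 63 + 22 + 14 + 50 = 239
n = 7
Mean = 239/7 = 34.1429

Mean = 34.1429


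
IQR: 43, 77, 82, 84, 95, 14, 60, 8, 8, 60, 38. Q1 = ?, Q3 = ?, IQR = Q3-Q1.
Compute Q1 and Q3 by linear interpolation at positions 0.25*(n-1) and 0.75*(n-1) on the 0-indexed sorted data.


Sorted: 8, 8, 14, 38, 43, 60, 60, 77, 82, 84, 95
Q1 (25th %ile) = 26.0000
Q3 (75th %ile) = 79.5000
IQR = 79.5000 - 26.0000 = 53.5000

IQR = 53.5000


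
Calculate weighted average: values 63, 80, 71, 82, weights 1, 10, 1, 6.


Numerator = 63*1 + 80*10 + 71*1 + 82*6 = 1426
Denominator = 1 + 10 + 1 + 6 = 18
WM = 1426/18 = 79.2222

WM = 79.2222


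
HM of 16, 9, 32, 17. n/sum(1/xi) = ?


Sum of reciprocals = 1/16 + 1/9 + 1/32 + 1/17 = 0.263685
HM = 4/0.263685 = 15.1696

HM = 15.1696


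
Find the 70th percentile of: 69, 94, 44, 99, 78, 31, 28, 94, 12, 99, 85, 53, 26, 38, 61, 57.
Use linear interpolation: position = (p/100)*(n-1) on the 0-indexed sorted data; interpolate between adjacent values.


Sorted: 12, 26, 28, 31, 38, 44, 53, 57, 61, 69, 78, 85, 94, 94, 99, 99
n = 16
Index = 70/100 * 15 = 10.5000
Lower = data[10] = 78, Upper = data[11] = 85
P70 = 78 + 0.5000*(7) = 81.5000

P70 = 81.5000


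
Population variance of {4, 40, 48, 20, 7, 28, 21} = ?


Mean = 24.0000
Squared deviations: 400.0000, 256.0000, 576.0000, 16.0000, 289.0000, 16.0000, 9.0000
Sum = 1562.0000
Variance = 1562.0000/7 = 223.1429

Variance = 223.1429


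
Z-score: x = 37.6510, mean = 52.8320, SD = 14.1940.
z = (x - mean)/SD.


z = (37.6510 - 52.8320)/14.1940
= -15.1810/14.1940
= -1.0695

z = -1.0695


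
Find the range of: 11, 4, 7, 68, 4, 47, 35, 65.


Max = 68, Min = 4
Range = 68 - 4 = 64

Range = 64


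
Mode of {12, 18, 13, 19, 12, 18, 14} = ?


Frequencies: 12:2, 13:1, 14:1, 18:2, 19:1
Max frequency = 2
Mode = 12, 18

Mode = 12, 18


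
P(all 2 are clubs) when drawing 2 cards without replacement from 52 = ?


P(all clubs) = (13/52) × (12/51)
= 0.0588

P = 0.0588
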